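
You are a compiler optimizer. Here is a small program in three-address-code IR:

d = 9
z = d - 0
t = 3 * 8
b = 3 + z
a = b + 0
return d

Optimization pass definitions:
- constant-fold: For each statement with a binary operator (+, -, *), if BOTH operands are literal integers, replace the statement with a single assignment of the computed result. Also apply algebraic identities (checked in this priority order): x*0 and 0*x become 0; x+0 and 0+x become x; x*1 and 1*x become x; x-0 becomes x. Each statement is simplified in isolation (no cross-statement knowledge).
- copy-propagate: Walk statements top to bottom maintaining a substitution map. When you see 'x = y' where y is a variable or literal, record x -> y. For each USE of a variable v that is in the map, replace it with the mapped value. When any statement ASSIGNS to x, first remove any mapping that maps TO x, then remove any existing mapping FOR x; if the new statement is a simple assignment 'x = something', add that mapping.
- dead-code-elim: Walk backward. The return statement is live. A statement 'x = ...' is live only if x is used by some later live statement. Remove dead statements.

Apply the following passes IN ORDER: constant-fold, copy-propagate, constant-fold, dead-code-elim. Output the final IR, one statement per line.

Initial IR:
  d = 9
  z = d - 0
  t = 3 * 8
  b = 3 + z
  a = b + 0
  return d
After constant-fold (6 stmts):
  d = 9
  z = d
  t = 24
  b = 3 + z
  a = b
  return d
After copy-propagate (6 stmts):
  d = 9
  z = 9
  t = 24
  b = 3 + 9
  a = b
  return 9
After constant-fold (6 stmts):
  d = 9
  z = 9
  t = 24
  b = 12
  a = b
  return 9
After dead-code-elim (1 stmts):
  return 9

Answer: return 9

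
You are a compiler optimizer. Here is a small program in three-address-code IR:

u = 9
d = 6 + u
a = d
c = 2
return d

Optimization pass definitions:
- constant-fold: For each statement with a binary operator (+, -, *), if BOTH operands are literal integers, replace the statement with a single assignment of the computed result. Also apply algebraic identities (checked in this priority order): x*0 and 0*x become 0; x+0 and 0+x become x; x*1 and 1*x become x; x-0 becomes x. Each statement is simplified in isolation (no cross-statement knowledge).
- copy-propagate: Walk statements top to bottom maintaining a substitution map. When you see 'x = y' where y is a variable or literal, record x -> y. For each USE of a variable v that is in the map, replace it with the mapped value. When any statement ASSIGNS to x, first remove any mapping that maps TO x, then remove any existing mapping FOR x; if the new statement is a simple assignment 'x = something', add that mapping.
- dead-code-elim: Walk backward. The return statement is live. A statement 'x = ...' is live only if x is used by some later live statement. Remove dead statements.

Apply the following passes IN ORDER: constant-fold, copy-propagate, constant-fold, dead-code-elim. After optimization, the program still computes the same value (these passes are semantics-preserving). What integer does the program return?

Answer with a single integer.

Answer: 15

Derivation:
Initial IR:
  u = 9
  d = 6 + u
  a = d
  c = 2
  return d
After constant-fold (5 stmts):
  u = 9
  d = 6 + u
  a = d
  c = 2
  return d
After copy-propagate (5 stmts):
  u = 9
  d = 6 + 9
  a = d
  c = 2
  return d
After constant-fold (5 stmts):
  u = 9
  d = 15
  a = d
  c = 2
  return d
After dead-code-elim (2 stmts):
  d = 15
  return d
Evaluate:
  u = 9  =>  u = 9
  d = 6 + u  =>  d = 15
  a = d  =>  a = 15
  c = 2  =>  c = 2
  return d = 15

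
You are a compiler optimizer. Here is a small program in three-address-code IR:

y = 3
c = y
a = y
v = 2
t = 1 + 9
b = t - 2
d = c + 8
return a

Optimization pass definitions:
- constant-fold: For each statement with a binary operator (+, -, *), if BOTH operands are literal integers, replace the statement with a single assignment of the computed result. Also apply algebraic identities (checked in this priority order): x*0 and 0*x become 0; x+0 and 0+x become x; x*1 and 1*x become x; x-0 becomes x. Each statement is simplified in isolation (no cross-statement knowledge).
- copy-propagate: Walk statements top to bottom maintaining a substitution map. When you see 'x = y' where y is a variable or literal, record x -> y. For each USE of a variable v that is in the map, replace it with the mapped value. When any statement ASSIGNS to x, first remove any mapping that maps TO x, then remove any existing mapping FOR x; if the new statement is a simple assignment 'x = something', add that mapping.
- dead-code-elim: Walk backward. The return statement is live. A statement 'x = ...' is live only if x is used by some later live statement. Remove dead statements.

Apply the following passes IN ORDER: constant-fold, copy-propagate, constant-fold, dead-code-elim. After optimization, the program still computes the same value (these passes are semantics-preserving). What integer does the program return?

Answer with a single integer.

Answer: 3

Derivation:
Initial IR:
  y = 3
  c = y
  a = y
  v = 2
  t = 1 + 9
  b = t - 2
  d = c + 8
  return a
After constant-fold (8 stmts):
  y = 3
  c = y
  a = y
  v = 2
  t = 10
  b = t - 2
  d = c + 8
  return a
After copy-propagate (8 stmts):
  y = 3
  c = 3
  a = 3
  v = 2
  t = 10
  b = 10 - 2
  d = 3 + 8
  return 3
After constant-fold (8 stmts):
  y = 3
  c = 3
  a = 3
  v = 2
  t = 10
  b = 8
  d = 11
  return 3
After dead-code-elim (1 stmts):
  return 3
Evaluate:
  y = 3  =>  y = 3
  c = y  =>  c = 3
  a = y  =>  a = 3
  v = 2  =>  v = 2
  t = 1 + 9  =>  t = 10
  b = t - 2  =>  b = 8
  d = c + 8  =>  d = 11
  return a = 3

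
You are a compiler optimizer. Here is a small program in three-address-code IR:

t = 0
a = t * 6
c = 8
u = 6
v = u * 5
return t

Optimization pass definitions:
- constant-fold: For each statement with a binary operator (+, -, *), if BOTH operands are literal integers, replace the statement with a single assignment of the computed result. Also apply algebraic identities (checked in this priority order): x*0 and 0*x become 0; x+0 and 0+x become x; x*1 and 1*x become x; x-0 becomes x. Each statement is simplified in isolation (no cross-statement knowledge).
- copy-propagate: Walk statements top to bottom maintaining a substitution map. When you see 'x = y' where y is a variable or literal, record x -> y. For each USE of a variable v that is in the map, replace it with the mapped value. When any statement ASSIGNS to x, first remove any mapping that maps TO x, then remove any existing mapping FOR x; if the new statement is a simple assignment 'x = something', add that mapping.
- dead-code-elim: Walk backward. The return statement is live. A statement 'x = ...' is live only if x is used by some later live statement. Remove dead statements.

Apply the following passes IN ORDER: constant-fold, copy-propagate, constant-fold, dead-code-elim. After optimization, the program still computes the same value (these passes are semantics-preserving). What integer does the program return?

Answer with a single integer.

Initial IR:
  t = 0
  a = t * 6
  c = 8
  u = 6
  v = u * 5
  return t
After constant-fold (6 stmts):
  t = 0
  a = t * 6
  c = 8
  u = 6
  v = u * 5
  return t
After copy-propagate (6 stmts):
  t = 0
  a = 0 * 6
  c = 8
  u = 6
  v = 6 * 5
  return 0
After constant-fold (6 stmts):
  t = 0
  a = 0
  c = 8
  u = 6
  v = 30
  return 0
After dead-code-elim (1 stmts):
  return 0
Evaluate:
  t = 0  =>  t = 0
  a = t * 6  =>  a = 0
  c = 8  =>  c = 8
  u = 6  =>  u = 6
  v = u * 5  =>  v = 30
  return t = 0

Answer: 0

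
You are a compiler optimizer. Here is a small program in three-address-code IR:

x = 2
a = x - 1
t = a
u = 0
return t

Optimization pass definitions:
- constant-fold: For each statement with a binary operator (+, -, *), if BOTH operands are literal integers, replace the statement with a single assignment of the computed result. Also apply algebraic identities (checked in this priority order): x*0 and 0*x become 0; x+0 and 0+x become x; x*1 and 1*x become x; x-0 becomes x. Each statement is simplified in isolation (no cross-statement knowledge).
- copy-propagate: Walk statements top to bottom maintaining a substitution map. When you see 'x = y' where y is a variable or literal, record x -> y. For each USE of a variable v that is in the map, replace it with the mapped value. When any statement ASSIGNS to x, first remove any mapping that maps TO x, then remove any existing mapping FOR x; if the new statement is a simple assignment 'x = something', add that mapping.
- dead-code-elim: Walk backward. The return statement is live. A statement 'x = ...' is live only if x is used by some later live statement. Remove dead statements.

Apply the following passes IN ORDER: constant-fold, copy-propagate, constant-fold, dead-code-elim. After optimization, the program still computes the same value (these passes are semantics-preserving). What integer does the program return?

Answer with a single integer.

Initial IR:
  x = 2
  a = x - 1
  t = a
  u = 0
  return t
After constant-fold (5 stmts):
  x = 2
  a = x - 1
  t = a
  u = 0
  return t
After copy-propagate (5 stmts):
  x = 2
  a = 2 - 1
  t = a
  u = 0
  return a
After constant-fold (5 stmts):
  x = 2
  a = 1
  t = a
  u = 0
  return a
After dead-code-elim (2 stmts):
  a = 1
  return a
Evaluate:
  x = 2  =>  x = 2
  a = x - 1  =>  a = 1
  t = a  =>  t = 1
  u = 0  =>  u = 0
  return t = 1

Answer: 1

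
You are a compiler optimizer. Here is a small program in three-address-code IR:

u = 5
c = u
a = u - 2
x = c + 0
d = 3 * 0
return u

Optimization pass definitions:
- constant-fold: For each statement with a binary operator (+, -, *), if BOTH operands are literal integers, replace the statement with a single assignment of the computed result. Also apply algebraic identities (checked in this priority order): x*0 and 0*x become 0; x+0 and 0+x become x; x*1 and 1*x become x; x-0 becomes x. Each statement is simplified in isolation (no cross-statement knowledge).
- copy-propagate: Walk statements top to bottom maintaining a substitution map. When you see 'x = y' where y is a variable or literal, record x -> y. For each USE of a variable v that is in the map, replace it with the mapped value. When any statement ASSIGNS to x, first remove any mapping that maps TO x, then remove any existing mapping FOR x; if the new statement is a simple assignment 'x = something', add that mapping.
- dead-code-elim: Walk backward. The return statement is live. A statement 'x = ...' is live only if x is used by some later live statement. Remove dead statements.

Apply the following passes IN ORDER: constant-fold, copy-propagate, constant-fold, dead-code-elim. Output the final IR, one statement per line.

Initial IR:
  u = 5
  c = u
  a = u - 2
  x = c + 0
  d = 3 * 0
  return u
After constant-fold (6 stmts):
  u = 5
  c = u
  a = u - 2
  x = c
  d = 0
  return u
After copy-propagate (6 stmts):
  u = 5
  c = 5
  a = 5 - 2
  x = 5
  d = 0
  return 5
After constant-fold (6 stmts):
  u = 5
  c = 5
  a = 3
  x = 5
  d = 0
  return 5
After dead-code-elim (1 stmts):
  return 5

Answer: return 5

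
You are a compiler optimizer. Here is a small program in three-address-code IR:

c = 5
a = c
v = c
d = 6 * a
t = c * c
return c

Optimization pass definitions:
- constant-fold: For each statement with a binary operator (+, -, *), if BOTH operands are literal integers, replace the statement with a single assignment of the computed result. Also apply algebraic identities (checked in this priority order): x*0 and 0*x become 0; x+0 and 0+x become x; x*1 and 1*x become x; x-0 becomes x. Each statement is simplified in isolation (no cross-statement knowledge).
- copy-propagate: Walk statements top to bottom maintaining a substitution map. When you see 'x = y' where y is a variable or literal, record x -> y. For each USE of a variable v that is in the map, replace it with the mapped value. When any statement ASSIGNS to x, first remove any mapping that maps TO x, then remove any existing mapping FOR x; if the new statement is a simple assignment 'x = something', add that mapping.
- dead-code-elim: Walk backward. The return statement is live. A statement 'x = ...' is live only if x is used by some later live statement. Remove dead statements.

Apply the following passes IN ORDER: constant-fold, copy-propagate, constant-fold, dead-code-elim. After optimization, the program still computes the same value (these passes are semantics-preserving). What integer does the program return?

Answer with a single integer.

Initial IR:
  c = 5
  a = c
  v = c
  d = 6 * a
  t = c * c
  return c
After constant-fold (6 stmts):
  c = 5
  a = c
  v = c
  d = 6 * a
  t = c * c
  return c
After copy-propagate (6 stmts):
  c = 5
  a = 5
  v = 5
  d = 6 * 5
  t = 5 * 5
  return 5
After constant-fold (6 stmts):
  c = 5
  a = 5
  v = 5
  d = 30
  t = 25
  return 5
After dead-code-elim (1 stmts):
  return 5
Evaluate:
  c = 5  =>  c = 5
  a = c  =>  a = 5
  v = c  =>  v = 5
  d = 6 * a  =>  d = 30
  t = c * c  =>  t = 25
  return c = 5

Answer: 5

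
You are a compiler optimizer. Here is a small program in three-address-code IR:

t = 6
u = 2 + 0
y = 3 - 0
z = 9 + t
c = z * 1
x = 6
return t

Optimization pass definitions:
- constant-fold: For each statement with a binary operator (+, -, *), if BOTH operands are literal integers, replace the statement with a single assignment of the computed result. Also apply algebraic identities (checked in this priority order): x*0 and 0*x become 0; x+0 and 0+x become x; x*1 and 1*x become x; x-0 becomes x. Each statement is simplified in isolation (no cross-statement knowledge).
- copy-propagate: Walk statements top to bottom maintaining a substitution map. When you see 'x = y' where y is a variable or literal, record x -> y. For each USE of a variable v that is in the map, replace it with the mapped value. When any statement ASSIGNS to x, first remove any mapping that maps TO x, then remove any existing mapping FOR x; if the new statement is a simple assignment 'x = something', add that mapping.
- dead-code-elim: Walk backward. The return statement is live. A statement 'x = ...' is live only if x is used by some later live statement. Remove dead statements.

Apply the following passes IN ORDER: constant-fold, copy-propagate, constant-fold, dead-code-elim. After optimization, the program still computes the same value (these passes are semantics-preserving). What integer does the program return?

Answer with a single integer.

Initial IR:
  t = 6
  u = 2 + 0
  y = 3 - 0
  z = 9 + t
  c = z * 1
  x = 6
  return t
After constant-fold (7 stmts):
  t = 6
  u = 2
  y = 3
  z = 9 + t
  c = z
  x = 6
  return t
After copy-propagate (7 stmts):
  t = 6
  u = 2
  y = 3
  z = 9 + 6
  c = z
  x = 6
  return 6
After constant-fold (7 stmts):
  t = 6
  u = 2
  y = 3
  z = 15
  c = z
  x = 6
  return 6
After dead-code-elim (1 stmts):
  return 6
Evaluate:
  t = 6  =>  t = 6
  u = 2 + 0  =>  u = 2
  y = 3 - 0  =>  y = 3
  z = 9 + t  =>  z = 15
  c = z * 1  =>  c = 15
  x = 6  =>  x = 6
  return t = 6

Answer: 6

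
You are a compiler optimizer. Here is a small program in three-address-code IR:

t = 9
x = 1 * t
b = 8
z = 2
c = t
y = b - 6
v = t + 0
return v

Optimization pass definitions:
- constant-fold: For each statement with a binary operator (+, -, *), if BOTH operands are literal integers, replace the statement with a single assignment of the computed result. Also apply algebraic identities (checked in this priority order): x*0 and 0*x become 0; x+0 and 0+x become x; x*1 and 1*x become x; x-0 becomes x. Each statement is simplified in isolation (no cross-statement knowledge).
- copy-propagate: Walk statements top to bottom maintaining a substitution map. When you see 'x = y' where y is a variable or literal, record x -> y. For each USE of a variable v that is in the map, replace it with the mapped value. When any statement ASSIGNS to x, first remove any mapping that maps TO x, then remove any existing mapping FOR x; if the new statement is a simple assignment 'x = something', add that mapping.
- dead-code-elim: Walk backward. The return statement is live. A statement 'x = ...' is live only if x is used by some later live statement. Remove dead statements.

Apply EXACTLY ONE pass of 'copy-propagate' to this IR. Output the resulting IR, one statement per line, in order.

Answer: t = 9
x = 1 * 9
b = 8
z = 2
c = 9
y = 8 - 6
v = 9 + 0
return v

Derivation:
Applying copy-propagate statement-by-statement:
  [1] t = 9  (unchanged)
  [2] x = 1 * t  -> x = 1 * 9
  [3] b = 8  (unchanged)
  [4] z = 2  (unchanged)
  [5] c = t  -> c = 9
  [6] y = b - 6  -> y = 8 - 6
  [7] v = t + 0  -> v = 9 + 0
  [8] return v  (unchanged)
Result (8 stmts):
  t = 9
  x = 1 * 9
  b = 8
  z = 2
  c = 9
  y = 8 - 6
  v = 9 + 0
  return v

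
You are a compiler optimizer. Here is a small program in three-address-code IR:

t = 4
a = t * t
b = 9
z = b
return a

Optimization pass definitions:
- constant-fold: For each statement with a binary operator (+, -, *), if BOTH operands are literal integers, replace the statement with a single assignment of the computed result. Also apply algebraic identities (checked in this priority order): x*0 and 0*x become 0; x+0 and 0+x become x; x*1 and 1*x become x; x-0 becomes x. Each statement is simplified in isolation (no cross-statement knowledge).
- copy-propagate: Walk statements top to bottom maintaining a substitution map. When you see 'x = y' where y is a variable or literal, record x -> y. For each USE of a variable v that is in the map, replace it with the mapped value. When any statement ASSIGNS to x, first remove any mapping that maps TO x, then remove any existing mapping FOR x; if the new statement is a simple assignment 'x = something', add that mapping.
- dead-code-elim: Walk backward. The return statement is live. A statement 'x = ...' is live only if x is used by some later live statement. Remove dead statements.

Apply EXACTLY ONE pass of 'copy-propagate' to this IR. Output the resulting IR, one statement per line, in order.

Answer: t = 4
a = 4 * 4
b = 9
z = 9
return a

Derivation:
Applying copy-propagate statement-by-statement:
  [1] t = 4  (unchanged)
  [2] a = t * t  -> a = 4 * 4
  [3] b = 9  (unchanged)
  [4] z = b  -> z = 9
  [5] return a  (unchanged)
Result (5 stmts):
  t = 4
  a = 4 * 4
  b = 9
  z = 9
  return a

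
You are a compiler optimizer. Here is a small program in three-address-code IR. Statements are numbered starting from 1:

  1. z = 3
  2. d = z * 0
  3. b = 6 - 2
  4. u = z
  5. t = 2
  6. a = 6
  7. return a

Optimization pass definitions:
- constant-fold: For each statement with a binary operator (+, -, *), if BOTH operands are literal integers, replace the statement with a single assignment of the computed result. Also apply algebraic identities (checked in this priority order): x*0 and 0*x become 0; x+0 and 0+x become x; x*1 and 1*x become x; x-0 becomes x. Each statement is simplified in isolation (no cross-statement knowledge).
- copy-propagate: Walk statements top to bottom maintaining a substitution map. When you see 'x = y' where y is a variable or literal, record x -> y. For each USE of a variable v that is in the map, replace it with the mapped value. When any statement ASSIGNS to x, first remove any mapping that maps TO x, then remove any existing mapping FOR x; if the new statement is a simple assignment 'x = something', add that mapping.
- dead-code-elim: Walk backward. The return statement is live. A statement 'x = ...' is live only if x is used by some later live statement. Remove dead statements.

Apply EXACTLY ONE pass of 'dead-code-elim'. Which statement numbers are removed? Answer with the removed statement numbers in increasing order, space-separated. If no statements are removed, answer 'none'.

Answer: 1 2 3 4 5

Derivation:
Backward liveness scan:
Stmt 1 'z = 3': DEAD (z not in live set [])
Stmt 2 'd = z * 0': DEAD (d not in live set [])
Stmt 3 'b = 6 - 2': DEAD (b not in live set [])
Stmt 4 'u = z': DEAD (u not in live set [])
Stmt 5 't = 2': DEAD (t not in live set [])
Stmt 6 'a = 6': KEEP (a is live); live-in = []
Stmt 7 'return a': KEEP (return); live-in = ['a']
Removed statement numbers: [1, 2, 3, 4, 5]
Surviving IR:
  a = 6
  return a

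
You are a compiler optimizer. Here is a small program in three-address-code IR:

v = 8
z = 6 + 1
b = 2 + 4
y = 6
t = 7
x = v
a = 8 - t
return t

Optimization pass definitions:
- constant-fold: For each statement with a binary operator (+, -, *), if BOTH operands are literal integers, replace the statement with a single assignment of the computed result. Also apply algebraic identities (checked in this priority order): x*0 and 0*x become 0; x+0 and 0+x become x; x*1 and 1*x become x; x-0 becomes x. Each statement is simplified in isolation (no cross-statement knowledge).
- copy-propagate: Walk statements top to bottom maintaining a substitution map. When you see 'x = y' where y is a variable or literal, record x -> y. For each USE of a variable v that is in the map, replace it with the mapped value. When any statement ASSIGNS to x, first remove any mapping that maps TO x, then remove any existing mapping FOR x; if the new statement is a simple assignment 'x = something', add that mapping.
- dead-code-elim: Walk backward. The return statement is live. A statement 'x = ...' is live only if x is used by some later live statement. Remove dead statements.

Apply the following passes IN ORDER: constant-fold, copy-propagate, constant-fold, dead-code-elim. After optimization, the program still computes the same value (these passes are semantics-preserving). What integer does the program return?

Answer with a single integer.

Answer: 7

Derivation:
Initial IR:
  v = 8
  z = 6 + 1
  b = 2 + 4
  y = 6
  t = 7
  x = v
  a = 8 - t
  return t
After constant-fold (8 stmts):
  v = 8
  z = 7
  b = 6
  y = 6
  t = 7
  x = v
  a = 8 - t
  return t
After copy-propagate (8 stmts):
  v = 8
  z = 7
  b = 6
  y = 6
  t = 7
  x = 8
  a = 8 - 7
  return 7
After constant-fold (8 stmts):
  v = 8
  z = 7
  b = 6
  y = 6
  t = 7
  x = 8
  a = 1
  return 7
After dead-code-elim (1 stmts):
  return 7
Evaluate:
  v = 8  =>  v = 8
  z = 6 + 1  =>  z = 7
  b = 2 + 4  =>  b = 6
  y = 6  =>  y = 6
  t = 7  =>  t = 7
  x = v  =>  x = 8
  a = 8 - t  =>  a = 1
  return t = 7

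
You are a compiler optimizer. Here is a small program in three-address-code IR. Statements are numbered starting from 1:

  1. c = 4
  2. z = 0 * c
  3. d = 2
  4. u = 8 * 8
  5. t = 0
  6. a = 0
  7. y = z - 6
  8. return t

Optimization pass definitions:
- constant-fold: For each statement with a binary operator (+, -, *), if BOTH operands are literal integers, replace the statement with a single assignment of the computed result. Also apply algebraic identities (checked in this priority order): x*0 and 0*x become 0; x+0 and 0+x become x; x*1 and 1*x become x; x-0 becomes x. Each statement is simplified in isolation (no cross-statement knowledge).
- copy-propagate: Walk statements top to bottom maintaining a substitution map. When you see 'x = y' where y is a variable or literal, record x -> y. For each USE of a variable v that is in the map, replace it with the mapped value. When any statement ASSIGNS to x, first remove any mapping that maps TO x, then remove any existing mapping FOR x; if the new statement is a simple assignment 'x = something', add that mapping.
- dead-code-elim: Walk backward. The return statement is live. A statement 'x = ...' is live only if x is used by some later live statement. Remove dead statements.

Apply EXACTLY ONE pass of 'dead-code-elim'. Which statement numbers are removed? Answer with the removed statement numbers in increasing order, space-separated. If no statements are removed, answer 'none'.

Answer: 1 2 3 4 6 7

Derivation:
Backward liveness scan:
Stmt 1 'c = 4': DEAD (c not in live set [])
Stmt 2 'z = 0 * c': DEAD (z not in live set [])
Stmt 3 'd = 2': DEAD (d not in live set [])
Stmt 4 'u = 8 * 8': DEAD (u not in live set [])
Stmt 5 't = 0': KEEP (t is live); live-in = []
Stmt 6 'a = 0': DEAD (a not in live set ['t'])
Stmt 7 'y = z - 6': DEAD (y not in live set ['t'])
Stmt 8 'return t': KEEP (return); live-in = ['t']
Removed statement numbers: [1, 2, 3, 4, 6, 7]
Surviving IR:
  t = 0
  return t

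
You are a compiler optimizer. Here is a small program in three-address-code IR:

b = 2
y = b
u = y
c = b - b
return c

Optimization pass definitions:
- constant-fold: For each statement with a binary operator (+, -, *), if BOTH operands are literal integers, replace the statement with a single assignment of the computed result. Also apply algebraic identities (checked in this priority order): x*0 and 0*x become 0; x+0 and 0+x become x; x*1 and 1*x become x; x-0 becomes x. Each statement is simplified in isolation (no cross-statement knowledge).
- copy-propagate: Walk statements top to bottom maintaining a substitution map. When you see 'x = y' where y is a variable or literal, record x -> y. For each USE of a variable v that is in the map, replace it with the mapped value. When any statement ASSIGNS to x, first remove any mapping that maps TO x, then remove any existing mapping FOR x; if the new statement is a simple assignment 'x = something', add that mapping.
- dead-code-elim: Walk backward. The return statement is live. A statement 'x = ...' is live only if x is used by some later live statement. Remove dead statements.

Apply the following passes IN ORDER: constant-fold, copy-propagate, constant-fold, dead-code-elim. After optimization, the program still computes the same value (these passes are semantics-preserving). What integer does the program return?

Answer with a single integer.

Initial IR:
  b = 2
  y = b
  u = y
  c = b - b
  return c
After constant-fold (5 stmts):
  b = 2
  y = b
  u = y
  c = b - b
  return c
After copy-propagate (5 stmts):
  b = 2
  y = 2
  u = 2
  c = 2 - 2
  return c
After constant-fold (5 stmts):
  b = 2
  y = 2
  u = 2
  c = 0
  return c
After dead-code-elim (2 stmts):
  c = 0
  return c
Evaluate:
  b = 2  =>  b = 2
  y = b  =>  y = 2
  u = y  =>  u = 2
  c = b - b  =>  c = 0
  return c = 0

Answer: 0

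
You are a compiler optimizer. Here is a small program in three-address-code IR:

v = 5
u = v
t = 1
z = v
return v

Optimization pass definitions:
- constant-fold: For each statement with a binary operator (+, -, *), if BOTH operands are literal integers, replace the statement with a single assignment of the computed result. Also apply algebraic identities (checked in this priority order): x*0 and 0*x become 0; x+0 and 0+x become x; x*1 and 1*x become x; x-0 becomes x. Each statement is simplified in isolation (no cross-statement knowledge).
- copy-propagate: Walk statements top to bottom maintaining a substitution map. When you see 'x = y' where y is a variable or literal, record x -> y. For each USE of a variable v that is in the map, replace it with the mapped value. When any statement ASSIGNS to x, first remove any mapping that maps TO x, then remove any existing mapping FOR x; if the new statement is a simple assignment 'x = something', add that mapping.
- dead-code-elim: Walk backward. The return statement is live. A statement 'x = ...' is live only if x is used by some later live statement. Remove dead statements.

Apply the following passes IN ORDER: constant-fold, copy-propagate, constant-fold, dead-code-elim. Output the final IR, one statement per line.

Initial IR:
  v = 5
  u = v
  t = 1
  z = v
  return v
After constant-fold (5 stmts):
  v = 5
  u = v
  t = 1
  z = v
  return v
After copy-propagate (5 stmts):
  v = 5
  u = 5
  t = 1
  z = 5
  return 5
After constant-fold (5 stmts):
  v = 5
  u = 5
  t = 1
  z = 5
  return 5
After dead-code-elim (1 stmts):
  return 5

Answer: return 5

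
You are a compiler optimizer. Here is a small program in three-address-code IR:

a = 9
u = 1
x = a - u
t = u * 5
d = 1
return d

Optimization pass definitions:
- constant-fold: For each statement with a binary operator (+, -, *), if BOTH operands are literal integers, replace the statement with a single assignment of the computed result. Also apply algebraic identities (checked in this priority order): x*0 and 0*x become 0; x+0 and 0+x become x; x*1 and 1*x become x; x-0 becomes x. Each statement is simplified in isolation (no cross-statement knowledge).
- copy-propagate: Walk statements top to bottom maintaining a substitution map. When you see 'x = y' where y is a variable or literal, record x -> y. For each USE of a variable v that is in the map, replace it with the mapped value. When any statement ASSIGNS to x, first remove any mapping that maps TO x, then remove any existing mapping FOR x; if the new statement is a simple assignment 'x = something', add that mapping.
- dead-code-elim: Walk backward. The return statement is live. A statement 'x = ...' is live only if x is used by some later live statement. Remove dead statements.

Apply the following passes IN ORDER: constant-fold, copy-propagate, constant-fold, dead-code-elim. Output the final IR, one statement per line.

Initial IR:
  a = 9
  u = 1
  x = a - u
  t = u * 5
  d = 1
  return d
After constant-fold (6 stmts):
  a = 9
  u = 1
  x = a - u
  t = u * 5
  d = 1
  return d
After copy-propagate (6 stmts):
  a = 9
  u = 1
  x = 9 - 1
  t = 1 * 5
  d = 1
  return 1
After constant-fold (6 stmts):
  a = 9
  u = 1
  x = 8
  t = 5
  d = 1
  return 1
After dead-code-elim (1 stmts):
  return 1

Answer: return 1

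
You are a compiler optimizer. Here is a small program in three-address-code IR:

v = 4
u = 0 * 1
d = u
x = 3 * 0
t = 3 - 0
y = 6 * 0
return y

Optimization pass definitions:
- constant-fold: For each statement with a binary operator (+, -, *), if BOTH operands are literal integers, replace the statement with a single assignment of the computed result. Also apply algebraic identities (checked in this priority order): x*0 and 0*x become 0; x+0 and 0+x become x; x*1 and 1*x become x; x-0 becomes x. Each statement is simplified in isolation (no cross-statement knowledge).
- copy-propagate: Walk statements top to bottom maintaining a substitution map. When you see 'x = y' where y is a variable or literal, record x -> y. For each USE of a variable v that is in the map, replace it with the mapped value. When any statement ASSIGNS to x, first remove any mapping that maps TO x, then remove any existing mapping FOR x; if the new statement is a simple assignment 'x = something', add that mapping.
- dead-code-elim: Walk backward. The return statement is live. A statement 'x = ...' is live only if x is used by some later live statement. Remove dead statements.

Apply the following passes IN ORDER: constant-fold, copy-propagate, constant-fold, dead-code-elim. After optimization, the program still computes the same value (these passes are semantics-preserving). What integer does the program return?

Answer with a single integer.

Initial IR:
  v = 4
  u = 0 * 1
  d = u
  x = 3 * 0
  t = 3 - 0
  y = 6 * 0
  return y
After constant-fold (7 stmts):
  v = 4
  u = 0
  d = u
  x = 0
  t = 3
  y = 0
  return y
After copy-propagate (7 stmts):
  v = 4
  u = 0
  d = 0
  x = 0
  t = 3
  y = 0
  return 0
After constant-fold (7 stmts):
  v = 4
  u = 0
  d = 0
  x = 0
  t = 3
  y = 0
  return 0
After dead-code-elim (1 stmts):
  return 0
Evaluate:
  v = 4  =>  v = 4
  u = 0 * 1  =>  u = 0
  d = u  =>  d = 0
  x = 3 * 0  =>  x = 0
  t = 3 - 0  =>  t = 3
  y = 6 * 0  =>  y = 0
  return y = 0

Answer: 0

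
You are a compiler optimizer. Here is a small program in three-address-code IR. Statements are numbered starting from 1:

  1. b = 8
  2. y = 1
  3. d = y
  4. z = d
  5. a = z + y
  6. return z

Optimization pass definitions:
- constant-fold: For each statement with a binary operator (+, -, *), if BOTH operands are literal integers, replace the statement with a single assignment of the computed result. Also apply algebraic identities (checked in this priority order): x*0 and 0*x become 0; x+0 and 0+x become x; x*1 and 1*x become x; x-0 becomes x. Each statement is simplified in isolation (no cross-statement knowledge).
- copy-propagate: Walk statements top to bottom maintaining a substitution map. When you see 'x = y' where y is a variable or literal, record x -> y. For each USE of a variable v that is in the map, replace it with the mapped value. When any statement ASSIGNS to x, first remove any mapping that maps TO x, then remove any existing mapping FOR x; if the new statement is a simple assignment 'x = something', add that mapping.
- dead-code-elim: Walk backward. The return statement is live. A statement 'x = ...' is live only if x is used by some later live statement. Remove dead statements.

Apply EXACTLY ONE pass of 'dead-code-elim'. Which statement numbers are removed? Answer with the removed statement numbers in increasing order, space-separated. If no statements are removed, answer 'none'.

Backward liveness scan:
Stmt 1 'b = 8': DEAD (b not in live set [])
Stmt 2 'y = 1': KEEP (y is live); live-in = []
Stmt 3 'd = y': KEEP (d is live); live-in = ['y']
Stmt 4 'z = d': KEEP (z is live); live-in = ['d']
Stmt 5 'a = z + y': DEAD (a not in live set ['z'])
Stmt 6 'return z': KEEP (return); live-in = ['z']
Removed statement numbers: [1, 5]
Surviving IR:
  y = 1
  d = y
  z = d
  return z

Answer: 1 5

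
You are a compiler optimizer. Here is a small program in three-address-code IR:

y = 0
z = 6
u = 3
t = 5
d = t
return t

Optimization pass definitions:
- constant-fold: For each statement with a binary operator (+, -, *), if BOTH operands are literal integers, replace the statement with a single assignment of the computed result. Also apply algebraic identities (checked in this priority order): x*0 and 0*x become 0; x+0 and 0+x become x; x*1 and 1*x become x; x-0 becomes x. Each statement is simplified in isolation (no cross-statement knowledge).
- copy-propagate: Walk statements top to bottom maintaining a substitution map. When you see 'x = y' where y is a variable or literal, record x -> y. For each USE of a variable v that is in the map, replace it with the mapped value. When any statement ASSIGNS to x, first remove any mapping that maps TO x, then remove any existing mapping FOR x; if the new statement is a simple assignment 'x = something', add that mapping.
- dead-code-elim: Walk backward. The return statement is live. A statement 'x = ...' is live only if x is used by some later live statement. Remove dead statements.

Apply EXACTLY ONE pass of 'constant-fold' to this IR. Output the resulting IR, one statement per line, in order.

Answer: y = 0
z = 6
u = 3
t = 5
d = t
return t

Derivation:
Applying constant-fold statement-by-statement:
  [1] y = 0  (unchanged)
  [2] z = 6  (unchanged)
  [3] u = 3  (unchanged)
  [4] t = 5  (unchanged)
  [5] d = t  (unchanged)
  [6] return t  (unchanged)
Result (6 stmts):
  y = 0
  z = 6
  u = 3
  t = 5
  d = t
  return t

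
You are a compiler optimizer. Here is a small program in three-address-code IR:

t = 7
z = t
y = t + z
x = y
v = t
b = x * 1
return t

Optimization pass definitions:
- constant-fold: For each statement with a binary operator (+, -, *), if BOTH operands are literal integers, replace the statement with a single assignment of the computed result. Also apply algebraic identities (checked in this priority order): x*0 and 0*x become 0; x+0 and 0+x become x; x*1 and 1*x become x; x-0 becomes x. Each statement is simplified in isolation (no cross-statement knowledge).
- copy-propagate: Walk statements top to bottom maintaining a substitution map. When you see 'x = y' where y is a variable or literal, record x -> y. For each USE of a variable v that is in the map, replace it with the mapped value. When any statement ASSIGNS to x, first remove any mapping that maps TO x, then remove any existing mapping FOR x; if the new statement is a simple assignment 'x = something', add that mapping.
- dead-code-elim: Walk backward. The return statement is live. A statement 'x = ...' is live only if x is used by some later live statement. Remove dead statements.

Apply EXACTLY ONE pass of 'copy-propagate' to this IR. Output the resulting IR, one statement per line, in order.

Answer: t = 7
z = 7
y = 7 + 7
x = y
v = 7
b = y * 1
return 7

Derivation:
Applying copy-propagate statement-by-statement:
  [1] t = 7  (unchanged)
  [2] z = t  -> z = 7
  [3] y = t + z  -> y = 7 + 7
  [4] x = y  (unchanged)
  [5] v = t  -> v = 7
  [6] b = x * 1  -> b = y * 1
  [7] return t  -> return 7
Result (7 stmts):
  t = 7
  z = 7
  y = 7 + 7
  x = y
  v = 7
  b = y * 1
  return 7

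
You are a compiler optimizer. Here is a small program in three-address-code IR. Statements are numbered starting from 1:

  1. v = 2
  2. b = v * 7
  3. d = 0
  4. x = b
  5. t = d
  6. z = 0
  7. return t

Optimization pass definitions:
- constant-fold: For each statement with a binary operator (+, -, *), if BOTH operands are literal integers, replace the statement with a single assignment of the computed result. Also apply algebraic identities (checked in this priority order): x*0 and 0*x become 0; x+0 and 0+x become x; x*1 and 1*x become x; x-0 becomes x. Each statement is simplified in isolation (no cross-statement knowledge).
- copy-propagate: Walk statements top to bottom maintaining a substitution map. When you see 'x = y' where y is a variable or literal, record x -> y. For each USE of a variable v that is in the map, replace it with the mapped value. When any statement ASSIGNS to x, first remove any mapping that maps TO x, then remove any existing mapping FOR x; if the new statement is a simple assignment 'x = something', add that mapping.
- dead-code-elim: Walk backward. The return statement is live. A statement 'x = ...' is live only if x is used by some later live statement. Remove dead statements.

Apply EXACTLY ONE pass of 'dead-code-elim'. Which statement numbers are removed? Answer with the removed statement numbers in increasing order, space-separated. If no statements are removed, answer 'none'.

Backward liveness scan:
Stmt 1 'v = 2': DEAD (v not in live set [])
Stmt 2 'b = v * 7': DEAD (b not in live set [])
Stmt 3 'd = 0': KEEP (d is live); live-in = []
Stmt 4 'x = b': DEAD (x not in live set ['d'])
Stmt 5 't = d': KEEP (t is live); live-in = ['d']
Stmt 6 'z = 0': DEAD (z not in live set ['t'])
Stmt 7 'return t': KEEP (return); live-in = ['t']
Removed statement numbers: [1, 2, 4, 6]
Surviving IR:
  d = 0
  t = d
  return t

Answer: 1 2 4 6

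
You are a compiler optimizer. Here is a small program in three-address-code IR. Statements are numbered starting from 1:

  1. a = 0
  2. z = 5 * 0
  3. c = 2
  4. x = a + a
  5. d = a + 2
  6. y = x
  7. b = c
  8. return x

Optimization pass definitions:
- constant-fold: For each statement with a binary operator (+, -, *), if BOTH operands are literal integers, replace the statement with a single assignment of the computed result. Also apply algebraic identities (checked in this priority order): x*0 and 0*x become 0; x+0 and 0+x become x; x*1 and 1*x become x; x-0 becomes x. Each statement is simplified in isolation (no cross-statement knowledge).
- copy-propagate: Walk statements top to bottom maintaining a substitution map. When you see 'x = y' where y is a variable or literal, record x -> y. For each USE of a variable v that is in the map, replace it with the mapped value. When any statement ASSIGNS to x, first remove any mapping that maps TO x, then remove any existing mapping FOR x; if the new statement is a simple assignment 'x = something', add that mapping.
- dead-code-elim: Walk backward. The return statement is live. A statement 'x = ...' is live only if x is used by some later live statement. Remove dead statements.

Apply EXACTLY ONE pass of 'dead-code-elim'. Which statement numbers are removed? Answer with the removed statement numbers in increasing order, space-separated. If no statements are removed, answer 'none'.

Backward liveness scan:
Stmt 1 'a = 0': KEEP (a is live); live-in = []
Stmt 2 'z = 5 * 0': DEAD (z not in live set ['a'])
Stmt 3 'c = 2': DEAD (c not in live set ['a'])
Stmt 4 'x = a + a': KEEP (x is live); live-in = ['a']
Stmt 5 'd = a + 2': DEAD (d not in live set ['x'])
Stmt 6 'y = x': DEAD (y not in live set ['x'])
Stmt 7 'b = c': DEAD (b not in live set ['x'])
Stmt 8 'return x': KEEP (return); live-in = ['x']
Removed statement numbers: [2, 3, 5, 6, 7]
Surviving IR:
  a = 0
  x = a + a
  return x

Answer: 2 3 5 6 7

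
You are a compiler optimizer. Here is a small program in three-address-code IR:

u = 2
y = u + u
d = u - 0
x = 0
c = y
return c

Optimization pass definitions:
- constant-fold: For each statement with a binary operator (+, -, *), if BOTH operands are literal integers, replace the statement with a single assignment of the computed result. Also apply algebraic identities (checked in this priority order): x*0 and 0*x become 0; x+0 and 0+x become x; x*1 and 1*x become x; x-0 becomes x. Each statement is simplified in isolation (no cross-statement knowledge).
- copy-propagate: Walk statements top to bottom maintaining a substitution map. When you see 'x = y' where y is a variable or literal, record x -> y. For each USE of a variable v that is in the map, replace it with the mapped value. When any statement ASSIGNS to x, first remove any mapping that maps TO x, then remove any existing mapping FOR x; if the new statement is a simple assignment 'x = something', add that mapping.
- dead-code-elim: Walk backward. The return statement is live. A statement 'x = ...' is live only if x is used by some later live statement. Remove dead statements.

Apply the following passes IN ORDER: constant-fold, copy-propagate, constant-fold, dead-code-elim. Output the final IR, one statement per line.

Answer: y = 4
return y

Derivation:
Initial IR:
  u = 2
  y = u + u
  d = u - 0
  x = 0
  c = y
  return c
After constant-fold (6 stmts):
  u = 2
  y = u + u
  d = u
  x = 0
  c = y
  return c
After copy-propagate (6 stmts):
  u = 2
  y = 2 + 2
  d = 2
  x = 0
  c = y
  return y
After constant-fold (6 stmts):
  u = 2
  y = 4
  d = 2
  x = 0
  c = y
  return y
After dead-code-elim (2 stmts):
  y = 4
  return y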